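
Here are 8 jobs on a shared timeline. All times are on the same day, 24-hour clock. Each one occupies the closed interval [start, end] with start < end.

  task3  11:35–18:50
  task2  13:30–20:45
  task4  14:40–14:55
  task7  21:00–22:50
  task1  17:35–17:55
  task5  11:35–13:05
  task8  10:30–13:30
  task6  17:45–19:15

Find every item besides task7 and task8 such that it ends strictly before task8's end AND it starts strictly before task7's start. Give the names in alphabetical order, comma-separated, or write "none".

Conditions: its end is strictly before task8's end (X.end < 13:30) AND its start is strictly before task7's start (X.start < 21:00).
task1: end 17:55 < 13:30? ✗; start 17:35 < 21:00? ✓ → no.
task2: end 20:45 < 13:30? ✗; start 13:30 < 21:00? ✓ → no.
task3: end 18:50 < 13:30? ✗; start 11:35 < 21:00? ✓ → no.
task4: end 14:55 < 13:30? ✗; start 14:40 < 21:00? ✓ → no.
task5: end 13:05 < 13:30? ✓; start 11:35 < 21:00? ✓ → yes.
task6: end 19:15 < 13:30? ✗; start 17:45 < 21:00? ✓ → no.
Result: task5.

task5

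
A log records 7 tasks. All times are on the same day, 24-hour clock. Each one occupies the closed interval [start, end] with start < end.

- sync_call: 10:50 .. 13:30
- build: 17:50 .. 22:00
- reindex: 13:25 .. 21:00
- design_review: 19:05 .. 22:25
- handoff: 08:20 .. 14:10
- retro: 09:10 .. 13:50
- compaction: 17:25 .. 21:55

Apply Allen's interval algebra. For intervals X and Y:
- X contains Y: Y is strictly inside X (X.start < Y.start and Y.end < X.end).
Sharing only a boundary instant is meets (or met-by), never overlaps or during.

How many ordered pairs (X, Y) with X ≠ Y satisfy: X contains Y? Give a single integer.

3

Checking all 42 ordered pairs for relation 'contains'; matching pairs in alphabetical order:
(handoff, retro): handoff contains retro ✓
(handoff, sync_call): handoff contains sync_call ✓
(retro, sync_call): retro contains sync_call ✓
Count: 3.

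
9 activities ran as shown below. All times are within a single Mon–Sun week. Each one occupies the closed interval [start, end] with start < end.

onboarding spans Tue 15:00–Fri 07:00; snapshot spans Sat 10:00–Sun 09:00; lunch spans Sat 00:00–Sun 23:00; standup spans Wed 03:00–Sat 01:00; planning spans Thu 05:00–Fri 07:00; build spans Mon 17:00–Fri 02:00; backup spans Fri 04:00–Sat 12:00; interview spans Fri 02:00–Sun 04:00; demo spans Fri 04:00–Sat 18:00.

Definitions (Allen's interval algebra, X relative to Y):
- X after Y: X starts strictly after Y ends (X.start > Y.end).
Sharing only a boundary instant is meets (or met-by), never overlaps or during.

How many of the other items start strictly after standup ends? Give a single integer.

1

Target standup = [Wed 03:00, Sat 01:00].
backup [Fri 04:00, Sat 12:00] → overlapped-by → no.
build [Mon 17:00, Fri 02:00] → overlaps → no.
demo [Fri 04:00, Sat 18:00] → overlapped-by → no.
interview [Fri 02:00, Sun 04:00] → overlapped-by → no.
lunch [Sat 00:00, Sun 23:00] → overlapped-by → no.
onboarding [Tue 15:00, Fri 07:00] → overlaps → no.
planning [Thu 05:00, Fri 07:00] → during → no.
snapshot [Sat 10:00, Sun 09:00] → after → counts.
Total: 1.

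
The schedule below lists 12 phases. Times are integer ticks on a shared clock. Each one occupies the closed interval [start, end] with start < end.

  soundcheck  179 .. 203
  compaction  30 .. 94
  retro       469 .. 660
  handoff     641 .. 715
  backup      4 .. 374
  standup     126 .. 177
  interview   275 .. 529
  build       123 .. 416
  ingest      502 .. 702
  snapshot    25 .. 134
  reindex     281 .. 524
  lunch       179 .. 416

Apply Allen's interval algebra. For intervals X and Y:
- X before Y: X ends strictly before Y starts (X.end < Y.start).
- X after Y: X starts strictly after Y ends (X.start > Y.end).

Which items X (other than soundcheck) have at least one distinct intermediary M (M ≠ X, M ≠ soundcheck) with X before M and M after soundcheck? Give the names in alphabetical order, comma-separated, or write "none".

Target soundcheck = [179, 203].
Intermediaries M with M after soundcheck: handoff, ingest, interview, reindex, retro.
Via handoff — items with X before handoff: backup, build, compaction, interview, lunch, reindex, snapshot, standup.
Via ingest — items with X before ingest: backup, build, compaction, lunch, snapshot, standup.
Via interview — items with X before interview: compaction, snapshot, standup.
Via reindex — items with X before reindex: compaction, snapshot, standup.
Via retro — items with X before retro: backup, build, compaction, lunch, snapshot, standup.
Union: backup, build, compaction, interview, lunch, reindex, snapshot, standup.

backup, build, compaction, interview, lunch, reindex, snapshot, standup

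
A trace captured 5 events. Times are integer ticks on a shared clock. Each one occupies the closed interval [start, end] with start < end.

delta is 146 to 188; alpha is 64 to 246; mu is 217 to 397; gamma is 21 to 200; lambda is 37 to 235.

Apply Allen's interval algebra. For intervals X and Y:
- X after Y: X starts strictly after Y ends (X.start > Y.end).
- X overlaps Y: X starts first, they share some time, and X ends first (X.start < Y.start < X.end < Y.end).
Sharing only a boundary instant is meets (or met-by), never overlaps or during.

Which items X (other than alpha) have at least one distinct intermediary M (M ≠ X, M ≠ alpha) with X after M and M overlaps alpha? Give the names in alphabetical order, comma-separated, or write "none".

mu

Target alpha = [64, 246].
Intermediaries M with M overlaps alpha: gamma, lambda.
Via gamma — items with X after gamma: mu.
Via lambda — items with X after lambda: none.
Union: mu.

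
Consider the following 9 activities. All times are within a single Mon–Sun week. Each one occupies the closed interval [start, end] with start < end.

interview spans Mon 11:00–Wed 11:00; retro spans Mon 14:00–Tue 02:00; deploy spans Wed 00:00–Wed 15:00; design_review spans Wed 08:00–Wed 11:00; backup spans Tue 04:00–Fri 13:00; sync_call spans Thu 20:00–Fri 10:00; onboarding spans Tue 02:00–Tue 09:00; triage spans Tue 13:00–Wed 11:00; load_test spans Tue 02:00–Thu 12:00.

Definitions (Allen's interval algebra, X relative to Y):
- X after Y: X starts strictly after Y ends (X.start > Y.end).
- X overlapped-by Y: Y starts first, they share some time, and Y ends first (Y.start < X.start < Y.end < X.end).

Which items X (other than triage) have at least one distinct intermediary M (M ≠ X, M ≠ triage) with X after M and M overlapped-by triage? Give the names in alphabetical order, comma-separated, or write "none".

sync_call

Target triage = [Tue 13:00, Wed 11:00].
Intermediaries M with M overlapped-by triage: deploy.
Via deploy — items with X after deploy: sync_call.
Union: sync_call.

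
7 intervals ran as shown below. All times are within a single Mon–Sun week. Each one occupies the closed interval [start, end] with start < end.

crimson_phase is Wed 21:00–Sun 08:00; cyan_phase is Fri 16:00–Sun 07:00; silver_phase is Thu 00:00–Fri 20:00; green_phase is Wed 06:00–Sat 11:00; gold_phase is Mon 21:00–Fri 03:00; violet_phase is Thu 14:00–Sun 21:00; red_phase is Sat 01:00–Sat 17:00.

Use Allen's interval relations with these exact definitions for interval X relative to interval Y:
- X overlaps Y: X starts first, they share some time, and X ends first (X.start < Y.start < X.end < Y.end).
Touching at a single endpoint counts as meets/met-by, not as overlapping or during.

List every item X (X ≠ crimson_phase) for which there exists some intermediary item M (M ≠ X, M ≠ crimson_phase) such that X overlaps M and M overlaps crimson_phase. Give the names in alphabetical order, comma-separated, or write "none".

Target crimson_phase = [Wed 21:00, Sun 08:00].
Intermediaries M with M overlaps crimson_phase: gold_phase, green_phase.
Via gold_phase — items with X overlaps gold_phase: none.
Via green_phase — items with X overlaps green_phase: gold_phase.
Union: gold_phase.

gold_phase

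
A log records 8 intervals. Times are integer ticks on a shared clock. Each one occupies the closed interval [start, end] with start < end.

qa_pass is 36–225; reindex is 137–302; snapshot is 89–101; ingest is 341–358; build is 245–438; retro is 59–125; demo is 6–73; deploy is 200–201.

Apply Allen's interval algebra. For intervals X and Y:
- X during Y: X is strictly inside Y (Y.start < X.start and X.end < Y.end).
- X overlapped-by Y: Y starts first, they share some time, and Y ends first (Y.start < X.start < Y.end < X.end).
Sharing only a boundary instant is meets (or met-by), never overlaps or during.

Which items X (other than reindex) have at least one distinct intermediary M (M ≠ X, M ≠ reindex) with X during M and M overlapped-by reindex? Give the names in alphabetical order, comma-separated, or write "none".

ingest

Target reindex = [137, 302].
Intermediaries M with M overlapped-by reindex: build.
Via build — items with X during build: ingest.
Union: ingest.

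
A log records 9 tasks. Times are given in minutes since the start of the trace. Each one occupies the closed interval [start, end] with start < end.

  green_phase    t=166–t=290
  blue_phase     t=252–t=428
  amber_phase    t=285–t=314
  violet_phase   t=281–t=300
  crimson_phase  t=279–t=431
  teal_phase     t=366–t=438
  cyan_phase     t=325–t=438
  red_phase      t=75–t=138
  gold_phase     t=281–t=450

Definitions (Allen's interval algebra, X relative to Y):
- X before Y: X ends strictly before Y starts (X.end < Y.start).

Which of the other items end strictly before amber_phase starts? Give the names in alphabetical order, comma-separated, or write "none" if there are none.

Target amber_phase = [t=285, t=314].
blue_phase [t=252, t=428] → contains → no.
crimson_phase [t=279, t=431] → contains → no.
cyan_phase [t=325, t=438] → after → no.
gold_phase [t=281, t=450] → contains → no.
green_phase [t=166, t=290] → overlaps → no.
red_phase [t=75, t=138] → before → yes.
teal_phase [t=366, t=438] → after → no.
violet_phase [t=281, t=300] → overlaps → no.
Result: red_phase.

red_phase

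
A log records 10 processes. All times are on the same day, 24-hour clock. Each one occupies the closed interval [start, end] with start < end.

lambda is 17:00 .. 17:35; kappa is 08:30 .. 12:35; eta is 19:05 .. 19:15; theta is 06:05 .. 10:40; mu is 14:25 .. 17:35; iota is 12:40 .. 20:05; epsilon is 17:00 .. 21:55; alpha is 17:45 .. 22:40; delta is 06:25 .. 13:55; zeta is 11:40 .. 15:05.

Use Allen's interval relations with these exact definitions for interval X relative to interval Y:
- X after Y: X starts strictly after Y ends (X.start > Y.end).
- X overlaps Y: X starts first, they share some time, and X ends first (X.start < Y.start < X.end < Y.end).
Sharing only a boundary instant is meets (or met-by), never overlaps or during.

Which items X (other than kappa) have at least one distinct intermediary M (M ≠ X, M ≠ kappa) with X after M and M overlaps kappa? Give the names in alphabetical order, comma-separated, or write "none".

alpha, epsilon, eta, iota, lambda, mu, zeta

Target kappa = [08:30, 12:35].
Intermediaries M with M overlaps kappa: theta.
Via theta — items with X after theta: alpha, epsilon, eta, iota, lambda, mu, zeta.
Union: alpha, epsilon, eta, iota, lambda, mu, zeta.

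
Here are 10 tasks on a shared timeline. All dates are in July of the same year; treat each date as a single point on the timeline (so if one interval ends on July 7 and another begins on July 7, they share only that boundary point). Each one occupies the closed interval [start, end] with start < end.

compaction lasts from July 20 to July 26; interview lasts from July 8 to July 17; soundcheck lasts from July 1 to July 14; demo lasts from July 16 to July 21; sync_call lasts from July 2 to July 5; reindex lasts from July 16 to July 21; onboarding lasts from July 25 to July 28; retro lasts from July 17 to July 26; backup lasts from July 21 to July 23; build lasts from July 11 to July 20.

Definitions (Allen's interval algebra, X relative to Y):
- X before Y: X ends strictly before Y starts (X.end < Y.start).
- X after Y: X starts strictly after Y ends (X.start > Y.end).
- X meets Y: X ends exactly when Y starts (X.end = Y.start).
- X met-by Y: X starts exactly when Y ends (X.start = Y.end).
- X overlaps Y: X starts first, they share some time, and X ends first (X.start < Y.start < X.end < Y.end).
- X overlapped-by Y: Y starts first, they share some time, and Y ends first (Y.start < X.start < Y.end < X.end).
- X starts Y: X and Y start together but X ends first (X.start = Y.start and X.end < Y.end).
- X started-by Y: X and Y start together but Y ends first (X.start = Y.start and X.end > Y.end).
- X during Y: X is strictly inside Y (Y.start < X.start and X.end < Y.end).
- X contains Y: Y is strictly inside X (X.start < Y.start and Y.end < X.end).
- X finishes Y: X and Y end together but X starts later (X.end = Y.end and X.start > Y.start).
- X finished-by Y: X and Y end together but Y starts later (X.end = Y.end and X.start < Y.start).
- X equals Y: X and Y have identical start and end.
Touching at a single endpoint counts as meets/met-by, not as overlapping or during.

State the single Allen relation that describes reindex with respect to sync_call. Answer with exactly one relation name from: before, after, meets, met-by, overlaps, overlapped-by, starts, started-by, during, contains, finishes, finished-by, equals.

after

reindex = [July 16, July 21]; sync_call = [July 2, July 5].
Compare endpoints: reindex.start > sync_call.start, reindex.start > sync_call.end, reindex.end > sync_call.start, reindex.end > sync_call.end.
That pattern is 'after'.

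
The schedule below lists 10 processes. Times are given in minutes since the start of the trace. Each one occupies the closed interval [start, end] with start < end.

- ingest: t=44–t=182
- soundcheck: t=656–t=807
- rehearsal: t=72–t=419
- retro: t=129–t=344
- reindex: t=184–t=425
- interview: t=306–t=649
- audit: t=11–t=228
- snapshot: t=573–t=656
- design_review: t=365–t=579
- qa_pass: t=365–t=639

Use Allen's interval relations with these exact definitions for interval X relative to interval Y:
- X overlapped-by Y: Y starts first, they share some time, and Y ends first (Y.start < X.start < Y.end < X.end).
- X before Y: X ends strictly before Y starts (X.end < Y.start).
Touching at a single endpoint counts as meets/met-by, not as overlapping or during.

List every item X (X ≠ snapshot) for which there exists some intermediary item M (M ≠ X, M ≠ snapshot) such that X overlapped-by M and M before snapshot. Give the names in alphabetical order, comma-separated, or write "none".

design_review, interview, qa_pass, rehearsal, reindex, retro

Target snapshot = [t=573, t=656].
Intermediaries M with M before snapshot: audit, ingest, rehearsal, reindex, retro.
Via audit — items with X overlapped-by audit: rehearsal, reindex, retro.
Via ingest — items with X overlapped-by ingest: rehearsal, retro.
Via rehearsal — items with X overlapped-by rehearsal: design_review, interview, qa_pass, reindex.
Via reindex — items with X overlapped-by reindex: design_review, interview, qa_pass.
Via retro — items with X overlapped-by retro: interview, reindex.
Union: design_review, interview, qa_pass, rehearsal, reindex, retro.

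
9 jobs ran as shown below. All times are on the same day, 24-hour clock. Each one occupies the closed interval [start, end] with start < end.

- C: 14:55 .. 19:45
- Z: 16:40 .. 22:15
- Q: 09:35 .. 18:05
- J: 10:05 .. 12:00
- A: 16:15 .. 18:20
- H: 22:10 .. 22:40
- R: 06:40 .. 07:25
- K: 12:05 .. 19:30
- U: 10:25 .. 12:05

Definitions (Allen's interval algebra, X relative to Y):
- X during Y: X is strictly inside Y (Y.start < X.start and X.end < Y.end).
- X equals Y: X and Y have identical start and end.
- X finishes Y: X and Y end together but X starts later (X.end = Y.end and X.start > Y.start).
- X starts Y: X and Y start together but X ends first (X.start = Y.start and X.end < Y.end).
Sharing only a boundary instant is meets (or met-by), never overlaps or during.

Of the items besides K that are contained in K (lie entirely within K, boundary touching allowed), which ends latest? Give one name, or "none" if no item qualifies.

A

Target K = [12:05, 19:30].
A [16:15, 18:20] → during → candidate.
C [14:55, 19:45] → overlapped-by → excluded.
H [22:10, 22:40] → after → excluded.
J [10:05, 12:00] → before → excluded.
Q [09:35, 18:05] → overlaps → excluded.
R [06:40, 07:25] → before → excluded.
U [10:25, 12:05] → meets → excluded.
Z [16:40, 22:15] → overlapped-by → excluded.
Among candidates, latest end is 18:20 → A.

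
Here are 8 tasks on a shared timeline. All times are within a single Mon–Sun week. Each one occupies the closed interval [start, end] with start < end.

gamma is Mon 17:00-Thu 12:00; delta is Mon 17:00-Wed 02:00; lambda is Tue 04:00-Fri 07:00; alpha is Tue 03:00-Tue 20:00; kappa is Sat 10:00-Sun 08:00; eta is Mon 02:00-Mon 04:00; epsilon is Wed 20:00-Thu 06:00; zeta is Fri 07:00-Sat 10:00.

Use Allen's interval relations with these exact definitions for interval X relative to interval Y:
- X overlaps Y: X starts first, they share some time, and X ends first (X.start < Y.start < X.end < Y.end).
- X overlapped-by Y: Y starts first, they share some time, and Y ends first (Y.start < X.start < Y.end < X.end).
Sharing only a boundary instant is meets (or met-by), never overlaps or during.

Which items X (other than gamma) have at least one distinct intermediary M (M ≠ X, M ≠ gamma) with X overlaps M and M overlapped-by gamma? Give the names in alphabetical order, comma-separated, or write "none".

alpha, delta

Target gamma = [Mon 17:00, Thu 12:00].
Intermediaries M with M overlapped-by gamma: lambda.
Via lambda — items with X overlaps lambda: alpha, delta.
Union: alpha, delta.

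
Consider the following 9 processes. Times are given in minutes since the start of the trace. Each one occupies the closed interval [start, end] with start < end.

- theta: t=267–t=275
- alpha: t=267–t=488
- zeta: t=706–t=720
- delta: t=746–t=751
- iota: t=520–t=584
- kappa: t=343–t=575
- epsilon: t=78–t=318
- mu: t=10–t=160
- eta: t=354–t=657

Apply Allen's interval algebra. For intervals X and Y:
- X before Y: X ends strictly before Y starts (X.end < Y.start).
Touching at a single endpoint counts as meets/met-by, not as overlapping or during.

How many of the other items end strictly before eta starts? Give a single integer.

Target eta = [t=354, t=657].
alpha [t=267, t=488] → overlaps → no.
delta [t=746, t=751] → after → no.
epsilon [t=78, t=318] → before → counts.
iota [t=520, t=584] → during → no.
kappa [t=343, t=575] → overlaps → no.
mu [t=10, t=160] → before → counts.
theta [t=267, t=275] → before → counts.
zeta [t=706, t=720] → after → no.
Total: 3.

3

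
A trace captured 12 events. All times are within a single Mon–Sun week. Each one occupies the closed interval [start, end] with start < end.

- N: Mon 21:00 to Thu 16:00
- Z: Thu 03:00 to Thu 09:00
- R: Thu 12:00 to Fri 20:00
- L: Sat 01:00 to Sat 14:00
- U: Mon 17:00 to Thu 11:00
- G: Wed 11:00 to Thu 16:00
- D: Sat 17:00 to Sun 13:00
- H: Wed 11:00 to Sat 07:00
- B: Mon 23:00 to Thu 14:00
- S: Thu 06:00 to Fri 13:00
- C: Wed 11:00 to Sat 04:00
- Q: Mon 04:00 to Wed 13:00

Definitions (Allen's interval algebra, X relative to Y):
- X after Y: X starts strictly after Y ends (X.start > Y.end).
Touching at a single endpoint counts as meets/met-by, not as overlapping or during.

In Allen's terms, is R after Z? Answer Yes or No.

Yes

R = [Thu 12:00, Fri 20:00], Z = [Thu 03:00, Thu 09:00].
Actual relation of R to Z: after.
Asked whether 'after' holds → Yes.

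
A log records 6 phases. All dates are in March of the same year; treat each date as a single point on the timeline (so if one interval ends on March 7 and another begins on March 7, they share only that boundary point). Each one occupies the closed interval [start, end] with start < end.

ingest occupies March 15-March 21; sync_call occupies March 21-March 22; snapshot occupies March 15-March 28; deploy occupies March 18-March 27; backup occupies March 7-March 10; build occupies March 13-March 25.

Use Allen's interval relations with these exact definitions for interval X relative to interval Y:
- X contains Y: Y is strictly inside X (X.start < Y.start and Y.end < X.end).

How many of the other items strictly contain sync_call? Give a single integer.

Target sync_call = [March 21, March 22].
backup [March 7, March 10] → before → no.
build [March 13, March 25] → contains → counts.
deploy [March 18, March 27] → contains → counts.
ingest [March 15, March 21] → meets → no.
snapshot [March 15, March 28] → contains → counts.
Total: 3.

3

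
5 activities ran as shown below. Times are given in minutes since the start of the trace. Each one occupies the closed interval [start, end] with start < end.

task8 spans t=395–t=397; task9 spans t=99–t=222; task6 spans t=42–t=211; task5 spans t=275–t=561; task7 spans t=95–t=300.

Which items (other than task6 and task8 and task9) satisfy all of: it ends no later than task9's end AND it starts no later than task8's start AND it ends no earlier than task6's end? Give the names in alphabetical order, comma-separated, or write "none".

none

Conditions: its end is no later than task9's end (X.end <= t=222) AND its start is no later than task8's start (X.start <= t=395) AND its end is no earlier than task6's end (X.end >= t=211).
task5: end t=561 <= t=222? ✗; start t=275 <= t=395? ✓; end t=561 >= t=211? ✓ → no.
task7: end t=300 <= t=222? ✗; start t=95 <= t=395? ✓; end t=300 >= t=211? ✓ → no.
Result: none.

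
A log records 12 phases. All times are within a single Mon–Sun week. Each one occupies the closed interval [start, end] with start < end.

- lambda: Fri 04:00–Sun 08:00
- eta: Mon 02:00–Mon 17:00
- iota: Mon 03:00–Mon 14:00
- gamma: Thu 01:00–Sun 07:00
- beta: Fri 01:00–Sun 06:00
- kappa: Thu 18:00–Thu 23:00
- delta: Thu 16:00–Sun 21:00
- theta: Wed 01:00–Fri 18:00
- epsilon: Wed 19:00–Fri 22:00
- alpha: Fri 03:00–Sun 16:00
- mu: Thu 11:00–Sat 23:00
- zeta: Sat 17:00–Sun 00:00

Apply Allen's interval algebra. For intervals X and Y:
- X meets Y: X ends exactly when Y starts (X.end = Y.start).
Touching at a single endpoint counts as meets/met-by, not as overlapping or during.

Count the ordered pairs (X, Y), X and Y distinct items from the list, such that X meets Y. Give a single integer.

Checking all 132 ordered pairs for relation 'meets'; matching pairs in alphabetical order:
No pair satisfies it.
Count: 0.

0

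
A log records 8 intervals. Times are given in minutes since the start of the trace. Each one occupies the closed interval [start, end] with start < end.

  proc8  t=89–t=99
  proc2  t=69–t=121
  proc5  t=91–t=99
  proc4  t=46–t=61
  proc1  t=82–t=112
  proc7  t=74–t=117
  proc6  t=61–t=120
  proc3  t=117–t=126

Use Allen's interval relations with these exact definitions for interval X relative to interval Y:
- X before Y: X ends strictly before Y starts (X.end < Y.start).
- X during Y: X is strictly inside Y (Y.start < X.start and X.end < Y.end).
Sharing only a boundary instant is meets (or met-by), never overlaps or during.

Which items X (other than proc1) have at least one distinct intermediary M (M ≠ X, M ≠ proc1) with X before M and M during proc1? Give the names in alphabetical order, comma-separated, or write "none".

proc4

Target proc1 = [t=82, t=112].
Intermediaries M with M during proc1: proc5, proc8.
Via proc5 — items with X before proc5: proc4.
Via proc8 — items with X before proc8: proc4.
Union: proc4.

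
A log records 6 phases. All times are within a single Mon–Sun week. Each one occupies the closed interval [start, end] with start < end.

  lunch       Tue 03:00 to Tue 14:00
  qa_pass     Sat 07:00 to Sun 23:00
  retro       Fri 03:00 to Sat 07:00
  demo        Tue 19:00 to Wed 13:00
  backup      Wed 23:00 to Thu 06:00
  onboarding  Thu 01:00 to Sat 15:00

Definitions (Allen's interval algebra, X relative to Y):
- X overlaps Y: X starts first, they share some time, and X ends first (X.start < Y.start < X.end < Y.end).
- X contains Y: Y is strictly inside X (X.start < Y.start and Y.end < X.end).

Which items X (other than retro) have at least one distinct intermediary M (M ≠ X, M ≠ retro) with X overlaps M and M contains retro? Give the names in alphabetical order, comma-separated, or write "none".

Target retro = [Fri 03:00, Sat 07:00].
Intermediaries M with M contains retro: onboarding.
Via onboarding — items with X overlaps onboarding: backup.
Union: backup.

backup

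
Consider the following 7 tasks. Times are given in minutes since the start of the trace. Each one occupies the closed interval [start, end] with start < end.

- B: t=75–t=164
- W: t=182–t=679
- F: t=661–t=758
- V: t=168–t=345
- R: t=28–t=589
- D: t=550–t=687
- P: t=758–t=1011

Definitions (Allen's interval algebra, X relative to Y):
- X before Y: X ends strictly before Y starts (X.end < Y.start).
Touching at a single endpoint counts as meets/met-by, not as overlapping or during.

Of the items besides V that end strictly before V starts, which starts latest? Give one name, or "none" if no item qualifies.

B

Target V = [t=168, t=345].
B [t=75, t=164] → before → candidate.
D [t=550, t=687] → after → excluded.
F [t=661, t=758] → after → excluded.
P [t=758, t=1011] → after → excluded.
R [t=28, t=589] → contains → excluded.
W [t=182, t=679] → overlapped-by → excluded.
Among candidates, latest start is t=75 → B.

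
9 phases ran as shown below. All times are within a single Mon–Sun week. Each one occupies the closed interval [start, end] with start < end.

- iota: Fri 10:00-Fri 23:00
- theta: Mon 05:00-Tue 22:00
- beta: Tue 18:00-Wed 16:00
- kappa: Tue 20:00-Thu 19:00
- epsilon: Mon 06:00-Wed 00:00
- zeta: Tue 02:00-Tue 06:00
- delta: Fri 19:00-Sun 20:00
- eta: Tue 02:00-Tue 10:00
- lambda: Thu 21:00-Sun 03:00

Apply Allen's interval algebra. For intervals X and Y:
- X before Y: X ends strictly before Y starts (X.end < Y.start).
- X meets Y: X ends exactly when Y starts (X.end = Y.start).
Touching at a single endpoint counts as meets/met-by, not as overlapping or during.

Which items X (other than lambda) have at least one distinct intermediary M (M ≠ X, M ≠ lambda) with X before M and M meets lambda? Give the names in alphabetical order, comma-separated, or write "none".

none

Target lambda = [Thu 21:00, Sun 03:00].
Intermediaries M with M meets lambda: none.
Union: none.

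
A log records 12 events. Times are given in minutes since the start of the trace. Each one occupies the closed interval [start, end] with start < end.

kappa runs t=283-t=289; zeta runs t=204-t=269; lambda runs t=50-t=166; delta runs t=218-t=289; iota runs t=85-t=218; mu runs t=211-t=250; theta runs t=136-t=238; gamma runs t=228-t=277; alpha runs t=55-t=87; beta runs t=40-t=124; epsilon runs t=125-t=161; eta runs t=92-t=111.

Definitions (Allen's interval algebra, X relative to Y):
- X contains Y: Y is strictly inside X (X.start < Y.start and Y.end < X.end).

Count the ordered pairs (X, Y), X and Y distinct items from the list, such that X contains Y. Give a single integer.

Checking all 132 ordered pairs for relation 'contains'; matching pairs in alphabetical order:
(beta, alpha): beta contains alpha ✓
(beta, eta): beta contains eta ✓
(delta, gamma): delta contains gamma ✓
(iota, epsilon): iota contains epsilon ✓
(iota, eta): iota contains eta ✓
(lambda, alpha): lambda contains alpha ✓
(lambda, epsilon): lambda contains epsilon ✓
(lambda, eta): lambda contains eta ✓
(zeta, mu): zeta contains mu ✓
Count: 9.

9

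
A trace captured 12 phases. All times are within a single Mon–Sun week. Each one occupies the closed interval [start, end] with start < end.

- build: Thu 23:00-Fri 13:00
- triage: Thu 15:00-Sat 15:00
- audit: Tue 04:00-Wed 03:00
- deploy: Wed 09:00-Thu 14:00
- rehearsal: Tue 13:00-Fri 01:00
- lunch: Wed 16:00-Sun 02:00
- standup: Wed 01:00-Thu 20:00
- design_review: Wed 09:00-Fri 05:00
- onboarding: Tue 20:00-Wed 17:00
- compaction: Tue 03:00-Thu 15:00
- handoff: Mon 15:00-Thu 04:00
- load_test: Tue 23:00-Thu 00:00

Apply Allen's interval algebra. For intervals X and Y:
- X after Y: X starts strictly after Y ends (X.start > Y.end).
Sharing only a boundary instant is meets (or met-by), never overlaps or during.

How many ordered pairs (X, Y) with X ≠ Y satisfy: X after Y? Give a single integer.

15

Checking all 132 ordered pairs for relation 'after'; matching pairs in alphabetical order:
(build, audit): build after audit ✓
(build, compaction): build after compaction ✓
(build, deploy): build after deploy ✓
(build, handoff): build after handoff ✓
(build, load_test): build after load_test ✓
(build, onboarding): build after onboarding ✓
(build, standup): build after standup ✓
(deploy, audit): deploy after audit ✓
(design_review, audit): design_review after audit ✓
(lunch, audit): lunch after audit ✓
(triage, audit): triage after audit ✓
(triage, deploy): triage after deploy ✓
(triage, handoff): triage after handoff ✓
(triage, load_test): triage after load_test ✓
(triage, onboarding): triage after onboarding ✓
Count: 15.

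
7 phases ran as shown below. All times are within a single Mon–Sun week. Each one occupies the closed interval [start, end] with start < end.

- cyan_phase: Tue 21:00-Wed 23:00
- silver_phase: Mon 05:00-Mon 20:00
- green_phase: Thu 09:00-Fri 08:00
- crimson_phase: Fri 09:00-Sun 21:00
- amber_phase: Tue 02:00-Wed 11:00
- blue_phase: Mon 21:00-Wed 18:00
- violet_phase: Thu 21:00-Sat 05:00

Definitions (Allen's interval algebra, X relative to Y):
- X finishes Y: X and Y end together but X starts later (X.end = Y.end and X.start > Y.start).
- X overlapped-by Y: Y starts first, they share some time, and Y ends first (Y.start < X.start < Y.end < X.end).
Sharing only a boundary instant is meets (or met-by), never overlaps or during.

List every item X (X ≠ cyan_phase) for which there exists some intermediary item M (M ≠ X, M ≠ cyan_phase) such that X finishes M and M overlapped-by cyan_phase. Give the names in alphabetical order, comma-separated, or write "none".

Target cyan_phase = [Tue 21:00, Wed 23:00].
Intermediaries M with M overlapped-by cyan_phase: none.
Union: none.

none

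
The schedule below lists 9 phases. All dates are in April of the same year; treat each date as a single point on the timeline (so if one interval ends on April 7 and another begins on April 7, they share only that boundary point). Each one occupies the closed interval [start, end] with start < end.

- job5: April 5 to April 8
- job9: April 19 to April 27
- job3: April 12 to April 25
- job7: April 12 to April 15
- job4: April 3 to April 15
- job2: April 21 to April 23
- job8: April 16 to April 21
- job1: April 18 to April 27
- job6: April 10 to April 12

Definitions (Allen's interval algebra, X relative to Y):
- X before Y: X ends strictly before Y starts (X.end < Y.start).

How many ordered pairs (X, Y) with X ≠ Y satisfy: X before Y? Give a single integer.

Checking all 72 ordered pairs for relation 'before'; matching pairs in alphabetical order:
(job4, job1): job4 before job1 ✓
(job4, job2): job4 before job2 ✓
(job4, job8): job4 before job8 ✓
(job4, job9): job4 before job9 ✓
(job5, job1): job5 before job1 ✓
(job5, job2): job5 before job2 ✓
(job5, job3): job5 before job3 ✓
(job5, job6): job5 before job6 ✓
(job5, job7): job5 before job7 ✓
(job5, job8): job5 before job8 ✓
(job5, job9): job5 before job9 ✓
(job6, job1): job6 before job1 ✓
(job6, job2): job6 before job2 ✓
(job6, job8): job6 before job8 ✓
(job6, job9): job6 before job9 ✓
(job7, job1): job7 before job1 ✓
(job7, job2): job7 before job2 ✓
(job7, job8): job7 before job8 ✓
(job7, job9): job7 before job9 ✓
Count: 19.

19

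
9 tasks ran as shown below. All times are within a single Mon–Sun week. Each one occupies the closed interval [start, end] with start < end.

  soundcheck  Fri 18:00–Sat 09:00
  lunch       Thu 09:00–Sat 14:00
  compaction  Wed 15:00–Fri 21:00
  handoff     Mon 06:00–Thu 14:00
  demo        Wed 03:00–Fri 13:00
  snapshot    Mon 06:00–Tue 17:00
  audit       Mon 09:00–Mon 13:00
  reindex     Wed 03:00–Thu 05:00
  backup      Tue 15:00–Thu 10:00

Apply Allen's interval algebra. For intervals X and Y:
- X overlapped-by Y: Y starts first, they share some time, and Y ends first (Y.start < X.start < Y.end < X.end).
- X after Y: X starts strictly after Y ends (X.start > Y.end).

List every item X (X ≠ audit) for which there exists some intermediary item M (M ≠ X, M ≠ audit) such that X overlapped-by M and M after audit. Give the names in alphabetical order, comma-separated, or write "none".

compaction, demo, lunch, soundcheck

Target audit = [Mon 09:00, Mon 13:00].
Intermediaries M with M after audit: backup, compaction, demo, lunch, reindex, soundcheck.
Via backup — items with X overlapped-by backup: compaction, demo, lunch.
Via compaction — items with X overlapped-by compaction: lunch, soundcheck.
Via demo — items with X overlapped-by demo: compaction, lunch.
Via lunch — items with X overlapped-by lunch: none.
Via reindex — items with X overlapped-by reindex: compaction.
Via soundcheck — items with X overlapped-by soundcheck: none.
Union: compaction, demo, lunch, soundcheck.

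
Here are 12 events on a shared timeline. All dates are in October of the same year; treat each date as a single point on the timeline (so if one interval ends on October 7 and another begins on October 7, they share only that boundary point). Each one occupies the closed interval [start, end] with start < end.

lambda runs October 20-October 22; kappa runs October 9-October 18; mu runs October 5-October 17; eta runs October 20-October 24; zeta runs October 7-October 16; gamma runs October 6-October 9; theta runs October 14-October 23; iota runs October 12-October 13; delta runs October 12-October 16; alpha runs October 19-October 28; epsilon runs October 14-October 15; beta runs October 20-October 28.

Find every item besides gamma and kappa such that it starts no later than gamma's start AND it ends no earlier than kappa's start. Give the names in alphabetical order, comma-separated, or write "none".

mu

Conditions: its start is no later than gamma's start (X.start <= October 6) AND its end is no earlier than kappa's start (X.end >= October 9).
alpha: start October 19 <= October 6? ✗; end October 28 >= October 9? ✓ → no.
beta: start October 20 <= October 6? ✗; end October 28 >= October 9? ✓ → no.
delta: start October 12 <= October 6? ✗; end October 16 >= October 9? ✓ → no.
epsilon: start October 14 <= October 6? ✗; end October 15 >= October 9? ✓ → no.
eta: start October 20 <= October 6? ✗; end October 24 >= October 9? ✓ → no.
iota: start October 12 <= October 6? ✗; end October 13 >= October 9? ✓ → no.
lambda: start October 20 <= October 6? ✗; end October 22 >= October 9? ✓ → no.
mu: start October 5 <= October 6? ✓; end October 17 >= October 9? ✓ → yes.
theta: start October 14 <= October 6? ✗; end October 23 >= October 9? ✓ → no.
zeta: start October 7 <= October 6? ✗; end October 16 >= October 9? ✓ → no.
Result: mu.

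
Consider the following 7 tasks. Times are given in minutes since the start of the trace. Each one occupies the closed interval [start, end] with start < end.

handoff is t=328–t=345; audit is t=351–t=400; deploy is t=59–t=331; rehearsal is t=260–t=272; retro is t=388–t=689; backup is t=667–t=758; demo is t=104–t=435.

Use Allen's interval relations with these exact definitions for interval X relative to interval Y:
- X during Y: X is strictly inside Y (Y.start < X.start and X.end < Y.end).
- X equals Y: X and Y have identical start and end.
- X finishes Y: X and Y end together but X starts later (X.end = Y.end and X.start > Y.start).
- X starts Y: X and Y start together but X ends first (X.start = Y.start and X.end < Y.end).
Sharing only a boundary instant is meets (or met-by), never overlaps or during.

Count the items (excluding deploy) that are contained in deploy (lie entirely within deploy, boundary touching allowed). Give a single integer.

Target deploy = [t=59, t=331].
audit [t=351, t=400] → after → no.
backup [t=667, t=758] → after → no.
demo [t=104, t=435] → overlapped-by → no.
handoff [t=328, t=345] → overlapped-by → no.
rehearsal [t=260, t=272] → during → counts.
retro [t=388, t=689] → after → no.
Total: 1.

1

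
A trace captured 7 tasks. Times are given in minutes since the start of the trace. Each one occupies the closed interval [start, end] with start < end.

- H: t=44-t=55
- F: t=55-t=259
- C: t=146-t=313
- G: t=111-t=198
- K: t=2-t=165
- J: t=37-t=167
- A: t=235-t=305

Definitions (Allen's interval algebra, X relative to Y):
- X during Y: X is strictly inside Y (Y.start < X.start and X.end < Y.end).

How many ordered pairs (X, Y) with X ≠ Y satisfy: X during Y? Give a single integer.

4

Checking all 42 ordered pairs for relation 'during'; matching pairs in alphabetical order:
(A, C): A during C ✓
(G, F): G during F ✓
(H, J): H during J ✓
(H, K): H during K ✓
Count: 4.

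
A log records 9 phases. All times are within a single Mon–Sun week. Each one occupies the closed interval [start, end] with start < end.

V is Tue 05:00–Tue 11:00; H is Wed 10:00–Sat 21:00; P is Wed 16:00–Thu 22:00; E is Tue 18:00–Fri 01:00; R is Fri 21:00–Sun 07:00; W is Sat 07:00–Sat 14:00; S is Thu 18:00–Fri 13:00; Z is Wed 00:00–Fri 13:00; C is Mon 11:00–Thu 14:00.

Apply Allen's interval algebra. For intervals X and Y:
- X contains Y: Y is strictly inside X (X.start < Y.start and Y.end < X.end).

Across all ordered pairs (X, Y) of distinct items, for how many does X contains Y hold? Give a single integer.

7

Checking all 72 ordered pairs for relation 'contains'; matching pairs in alphabetical order:
(C, V): C contains V ✓
(E, P): E contains P ✓
(H, P): H contains P ✓
(H, S): H contains S ✓
(H, W): H contains W ✓
(R, W): R contains W ✓
(Z, P): Z contains P ✓
Count: 7.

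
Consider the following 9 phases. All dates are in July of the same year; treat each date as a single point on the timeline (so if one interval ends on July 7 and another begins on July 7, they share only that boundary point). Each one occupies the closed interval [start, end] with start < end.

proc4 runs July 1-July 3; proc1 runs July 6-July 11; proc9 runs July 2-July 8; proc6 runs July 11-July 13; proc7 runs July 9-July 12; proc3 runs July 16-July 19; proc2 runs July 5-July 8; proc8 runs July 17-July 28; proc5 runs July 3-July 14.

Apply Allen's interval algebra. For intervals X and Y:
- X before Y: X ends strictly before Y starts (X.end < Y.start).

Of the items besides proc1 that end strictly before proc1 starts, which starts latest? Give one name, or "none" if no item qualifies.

Target proc1 = [July 6, July 11].
proc2 [July 5, July 8] → overlaps → excluded.
proc3 [July 16, July 19] → after → excluded.
proc4 [July 1, July 3] → before → candidate.
proc5 [July 3, July 14] → contains → excluded.
proc6 [July 11, July 13] → met-by → excluded.
proc7 [July 9, July 12] → overlapped-by → excluded.
proc8 [July 17, July 28] → after → excluded.
proc9 [July 2, July 8] → overlaps → excluded.
Among candidates, latest start is July 1 → proc4.

proc4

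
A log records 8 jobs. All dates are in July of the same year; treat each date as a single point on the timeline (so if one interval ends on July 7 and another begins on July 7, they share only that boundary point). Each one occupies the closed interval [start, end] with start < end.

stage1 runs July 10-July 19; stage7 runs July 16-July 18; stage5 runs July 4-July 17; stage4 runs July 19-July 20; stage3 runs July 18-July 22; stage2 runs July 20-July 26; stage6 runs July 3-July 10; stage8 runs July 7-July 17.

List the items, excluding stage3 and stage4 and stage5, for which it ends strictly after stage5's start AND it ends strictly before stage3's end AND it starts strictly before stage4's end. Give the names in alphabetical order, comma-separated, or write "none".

Conditions: its end is strictly after stage5's start (X.end > July 4) AND its end is strictly before stage3's end (X.end < July 22) AND its start is strictly before stage4's end (X.start < July 20).
stage1: end July 19 > July 4? ✓; end July 19 < July 22? ✓; start July 10 < July 20? ✓ → yes.
stage2: end July 26 > July 4? ✓; end July 26 < July 22? ✗; start July 20 < July 20? ✗ → no.
stage6: end July 10 > July 4? ✓; end July 10 < July 22? ✓; start July 3 < July 20? ✓ → yes.
stage7: end July 18 > July 4? ✓; end July 18 < July 22? ✓; start July 16 < July 20? ✓ → yes.
stage8: end July 17 > July 4? ✓; end July 17 < July 22? ✓; start July 7 < July 20? ✓ → yes.
Result: stage1, stage6, stage7, stage8.

stage1, stage6, stage7, stage8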